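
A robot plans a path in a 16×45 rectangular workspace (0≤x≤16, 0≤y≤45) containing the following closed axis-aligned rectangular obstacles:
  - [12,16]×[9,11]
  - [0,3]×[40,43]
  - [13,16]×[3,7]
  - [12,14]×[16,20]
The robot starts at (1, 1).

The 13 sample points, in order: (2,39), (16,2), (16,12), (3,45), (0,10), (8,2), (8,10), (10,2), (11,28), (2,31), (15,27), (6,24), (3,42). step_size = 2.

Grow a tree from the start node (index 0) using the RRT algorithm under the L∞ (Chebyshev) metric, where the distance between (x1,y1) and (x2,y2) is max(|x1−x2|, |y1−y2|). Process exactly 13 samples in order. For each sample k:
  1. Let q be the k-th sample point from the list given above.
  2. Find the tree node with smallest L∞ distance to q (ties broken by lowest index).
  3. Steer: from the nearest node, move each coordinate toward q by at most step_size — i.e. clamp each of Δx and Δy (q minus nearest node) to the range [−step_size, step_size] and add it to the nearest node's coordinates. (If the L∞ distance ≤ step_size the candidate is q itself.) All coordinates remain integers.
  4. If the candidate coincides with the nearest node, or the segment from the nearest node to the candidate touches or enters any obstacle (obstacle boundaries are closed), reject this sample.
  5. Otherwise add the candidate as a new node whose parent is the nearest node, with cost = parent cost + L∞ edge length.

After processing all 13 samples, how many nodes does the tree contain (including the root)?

Node count: 14

1. q=(2,39) nearest=0 d=38 new=(2,3) → add node 1 parent=0 cost=2
2. q=(16,2) nearest=1 d=14 new=(4,2) → add node 2 parent=1 cost=4
3. q=(16,12) nearest=2 d=12 new=(6,4) → add node 3 parent=2 cost=6
4. q=(3,45) nearest=3 d=41 new=(4,6) → add node 4 parent=3 cost=8
5. q=(0,10) nearest=4 d=4 new=(2,8) → add node 5 parent=4 cost=10
6. q=(8,2) nearest=3 d=2 new=(8,2) → add node 6 parent=3 cost=8
7. q=(8,10) nearest=4 d=4 new=(6,8) → add node 7 parent=4 cost=10
8. q=(10,2) nearest=6 d=2 new=(10,2) → add node 8 parent=6 cost=10
9. q=(11,28) nearest=5 d=20 new=(4,10) → add node 9 parent=5 cost=12
10. q=(2,31) nearest=9 d=21 new=(2,12) → add node 10 parent=9 cost=14
11. q=(15,27) nearest=10 d=15 new=(4,14) → add node 11 parent=10 cost=16
12. q=(6,24) nearest=11 d=10 new=(6,16) → add node 12 parent=11 cost=18
13. q=(3,42) nearest=12 d=26 new=(4,18) → add node 13 parent=12 cost=20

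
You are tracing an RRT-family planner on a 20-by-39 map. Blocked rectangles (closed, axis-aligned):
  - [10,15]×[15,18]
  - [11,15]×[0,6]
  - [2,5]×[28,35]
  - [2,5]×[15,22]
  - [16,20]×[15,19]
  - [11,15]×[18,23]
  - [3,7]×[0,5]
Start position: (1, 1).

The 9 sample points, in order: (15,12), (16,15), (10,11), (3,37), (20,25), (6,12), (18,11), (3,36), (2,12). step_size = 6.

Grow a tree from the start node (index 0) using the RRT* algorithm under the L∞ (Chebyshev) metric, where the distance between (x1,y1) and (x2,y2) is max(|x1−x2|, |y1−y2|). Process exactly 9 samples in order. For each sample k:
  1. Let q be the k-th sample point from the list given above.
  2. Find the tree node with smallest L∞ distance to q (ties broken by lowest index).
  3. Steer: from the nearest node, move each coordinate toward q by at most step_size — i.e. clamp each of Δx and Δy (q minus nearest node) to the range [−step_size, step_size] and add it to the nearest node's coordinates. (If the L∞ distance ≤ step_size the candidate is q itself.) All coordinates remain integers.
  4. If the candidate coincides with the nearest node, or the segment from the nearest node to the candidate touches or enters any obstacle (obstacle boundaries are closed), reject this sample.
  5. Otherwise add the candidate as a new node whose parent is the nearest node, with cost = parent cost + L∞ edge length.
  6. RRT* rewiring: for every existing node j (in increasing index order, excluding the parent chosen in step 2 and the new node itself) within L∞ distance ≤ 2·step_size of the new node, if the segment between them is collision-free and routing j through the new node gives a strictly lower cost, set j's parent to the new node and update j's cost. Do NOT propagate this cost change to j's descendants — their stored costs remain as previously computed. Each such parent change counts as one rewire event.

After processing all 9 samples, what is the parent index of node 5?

Parent of node 5: 3

1. q=(15,12) nearest=0 d=14 new=(7,7) → blocked by [3,7]×[0,5], reject
2. q=(16,15) nearest=0 d=15 new=(7,7) → blocked by [3,7]×[0,5], reject
3. q=(10,11) nearest=0 d=10 new=(7,7) → blocked by [3,7]×[0,5], reject
4. q=(3,37) nearest=0 d=36 new=(3,7) → add node 1 parent=0 cost=6
5. q=(20,25) nearest=1 d=18 new=(9,13) → add node 2 parent=1 cost=12
6. q=(6,12) nearest=2 d=3 new=(6,12) → add node 3 parent=2 cost=15
7. q=(18,11) nearest=2 d=9 new=(15,11) → add node 4 parent=2 cost=18
8. q=(3,36) nearest=2 d=23 new=(3,19) → blocked by [2,5]×[15,22], reject
9. q=(2,12) nearest=3 d=4 new=(2,12) → add node 5 parent=3 cost=19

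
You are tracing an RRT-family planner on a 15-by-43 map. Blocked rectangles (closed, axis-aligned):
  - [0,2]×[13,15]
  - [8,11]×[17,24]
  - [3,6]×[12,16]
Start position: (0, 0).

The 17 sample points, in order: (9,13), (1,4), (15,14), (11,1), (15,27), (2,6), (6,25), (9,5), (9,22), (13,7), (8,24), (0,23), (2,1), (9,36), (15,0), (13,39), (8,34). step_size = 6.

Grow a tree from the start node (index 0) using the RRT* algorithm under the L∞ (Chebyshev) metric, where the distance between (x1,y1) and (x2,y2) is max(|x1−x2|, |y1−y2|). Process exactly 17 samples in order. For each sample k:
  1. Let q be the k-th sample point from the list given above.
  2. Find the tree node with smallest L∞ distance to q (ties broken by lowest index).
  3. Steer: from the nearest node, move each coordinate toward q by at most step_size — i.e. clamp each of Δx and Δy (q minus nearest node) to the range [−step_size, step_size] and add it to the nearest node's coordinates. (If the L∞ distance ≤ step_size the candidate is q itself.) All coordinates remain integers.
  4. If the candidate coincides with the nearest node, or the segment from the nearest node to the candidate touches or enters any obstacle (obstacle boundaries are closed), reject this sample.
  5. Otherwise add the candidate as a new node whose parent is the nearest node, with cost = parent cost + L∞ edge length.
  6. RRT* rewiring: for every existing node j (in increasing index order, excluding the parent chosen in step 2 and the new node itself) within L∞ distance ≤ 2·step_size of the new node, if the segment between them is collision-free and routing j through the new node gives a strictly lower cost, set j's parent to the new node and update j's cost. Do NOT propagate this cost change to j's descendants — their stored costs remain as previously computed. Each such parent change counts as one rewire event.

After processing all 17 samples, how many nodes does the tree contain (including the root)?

Node count: 14

1. q=(9,13) nearest=0 d=13 new=(6,6) → add node 1 parent=0 cost=6
2. q=(1,4) nearest=0 d=4 new=(1,4) → add node 2 parent=0 cost=4
3. q=(15,14) nearest=1 d=9 new=(12,12) → add node 3 parent=1 cost=12
4. q=(11,1) nearest=1 d=5 new=(11,1) → add node 4 parent=1 cost=11
5. q=(15,27) nearest=3 d=15 new=(15,18) → add node 5 parent=3 cost=18
6. q=(2,6) nearest=2 d=2 new=(2,6) → add node 6 parent=2 cost=6
7. q=(6,25) nearest=5 d=9 new=(9,24) → blocked by [8,11]×[17,24], reject
8. q=(9,5) nearest=1 d=3 new=(9,5) → add node 7 parent=1 cost=9
9. q=(9,22) nearest=5 d=6 new=(9,22) → blocked by [8,11]×[17,24], reject
10. q=(13,7) nearest=7 d=4 new=(13,7) → add node 8 parent=7 cost=13
11. q=(8,24) nearest=5 d=7 new=(9,24) → blocked by [8,11]×[17,24], reject
12. q=(0,23) nearest=3 d=12 new=(6,18) → add node 9 parent=3 cost=18
13. q=(2,1) nearest=0 d=2 new=(2,1) → add node 10 parent=0 cost=2
14. q=(9,36) nearest=5 d=18 new=(9,24) → blocked by [8,11]×[17,24], reject
15. q=(15,0) nearest=4 d=4 new=(15,0) → add node 11 parent=4 cost=15
16. q=(13,39) nearest=5 d=21 new=(13,24) → add node 12 parent=5 cost=24
17. q=(8,34) nearest=12 d=10 new=(8,30) → add node 13 parent=12 cost=30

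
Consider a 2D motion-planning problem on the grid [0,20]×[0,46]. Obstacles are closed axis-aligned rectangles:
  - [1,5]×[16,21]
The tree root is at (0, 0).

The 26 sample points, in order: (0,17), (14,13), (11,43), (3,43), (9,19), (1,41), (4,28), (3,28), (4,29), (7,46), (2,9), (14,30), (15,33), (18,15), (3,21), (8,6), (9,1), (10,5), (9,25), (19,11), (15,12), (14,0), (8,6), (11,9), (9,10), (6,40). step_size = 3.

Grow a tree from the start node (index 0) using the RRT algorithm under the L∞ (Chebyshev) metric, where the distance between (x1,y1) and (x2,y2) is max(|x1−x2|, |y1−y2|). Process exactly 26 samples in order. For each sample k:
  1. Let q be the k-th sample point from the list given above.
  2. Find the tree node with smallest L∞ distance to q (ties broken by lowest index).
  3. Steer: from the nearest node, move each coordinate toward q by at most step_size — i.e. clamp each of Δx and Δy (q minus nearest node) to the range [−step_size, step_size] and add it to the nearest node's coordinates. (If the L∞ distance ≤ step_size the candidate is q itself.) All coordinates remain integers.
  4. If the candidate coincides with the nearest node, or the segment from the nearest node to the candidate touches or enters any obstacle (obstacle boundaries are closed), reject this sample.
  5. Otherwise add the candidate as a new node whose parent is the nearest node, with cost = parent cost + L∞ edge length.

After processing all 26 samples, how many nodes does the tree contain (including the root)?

1. q=(0,17) nearest=0 d=17 new=(0,3) → add node 1 parent=0 cost=3
2. q=(14,13) nearest=0 d=14 new=(3,3) → add node 2 parent=0 cost=3
3. q=(11,43) nearest=1 d=40 new=(3,6) → add node 3 parent=1 cost=6
4. q=(3,43) nearest=3 d=37 new=(3,9) → add node 4 parent=3 cost=9
5. q=(9,19) nearest=4 d=10 new=(6,12) → add node 5 parent=4 cost=12
6. q=(1,41) nearest=5 d=29 new=(3,15) → add node 6 parent=5 cost=15
7. q=(4,28) nearest=6 d=13 new=(4,18) → blocked by [1,5]×[16,21], reject
8. q=(3,28) nearest=6 d=13 new=(3,18) → blocked by [1,5]×[16,21], reject
9. q=(4,29) nearest=6 d=14 new=(4,18) → blocked by [1,5]×[16,21], reject
10. q=(7,46) nearest=6 d=31 new=(6,18) → blocked by [1,5]×[16,21], reject
11. q=(2,9) nearest=4 d=1 new=(2,9) → add node 7 parent=4 cost=10
12. q=(14,30) nearest=6 d=15 new=(6,18) → blocked by [1,5]×[16,21], reject
13. q=(15,33) nearest=6 d=18 new=(6,18) → blocked by [1,5]×[16,21], reject
14. q=(18,15) nearest=5 d=12 new=(9,15) → add node 8 parent=5 cost=15
15. q=(3,21) nearest=6 d=6 new=(3,18) → blocked by [1,5]×[16,21], reject
16. q=(8,6) nearest=2 d=5 new=(6,6) → add node 9 parent=2 cost=6
17. q=(9,1) nearest=9 d=5 new=(9,3) → add node 10 parent=9 cost=9
18. q=(10,5) nearest=10 d=2 new=(10,5) → add node 11 parent=10 cost=11
19. q=(9,25) nearest=6 d=10 new=(6,18) → blocked by [1,5]×[16,21], reject
20. q=(19,11) nearest=11 d=9 new=(13,8) → add node 12 parent=11 cost=14
21. q=(15,12) nearest=12 d=4 new=(15,11) → add node 13 parent=12 cost=17
22. q=(14,0) nearest=10 d=5 new=(12,0) → add node 14 parent=10 cost=12
23. q=(8,6) nearest=9 d=2 new=(8,6) → add node 15 parent=9 cost=8
24. q=(11,9) nearest=12 d=2 new=(11,9) → add node 16 parent=12 cost=16
25. q=(9,10) nearest=16 d=2 new=(9,10) → add node 17 parent=16 cost=18
26. q=(6,40) nearest=6 d=25 new=(6,18) → blocked by [1,5]×[16,21], reject

Node count: 18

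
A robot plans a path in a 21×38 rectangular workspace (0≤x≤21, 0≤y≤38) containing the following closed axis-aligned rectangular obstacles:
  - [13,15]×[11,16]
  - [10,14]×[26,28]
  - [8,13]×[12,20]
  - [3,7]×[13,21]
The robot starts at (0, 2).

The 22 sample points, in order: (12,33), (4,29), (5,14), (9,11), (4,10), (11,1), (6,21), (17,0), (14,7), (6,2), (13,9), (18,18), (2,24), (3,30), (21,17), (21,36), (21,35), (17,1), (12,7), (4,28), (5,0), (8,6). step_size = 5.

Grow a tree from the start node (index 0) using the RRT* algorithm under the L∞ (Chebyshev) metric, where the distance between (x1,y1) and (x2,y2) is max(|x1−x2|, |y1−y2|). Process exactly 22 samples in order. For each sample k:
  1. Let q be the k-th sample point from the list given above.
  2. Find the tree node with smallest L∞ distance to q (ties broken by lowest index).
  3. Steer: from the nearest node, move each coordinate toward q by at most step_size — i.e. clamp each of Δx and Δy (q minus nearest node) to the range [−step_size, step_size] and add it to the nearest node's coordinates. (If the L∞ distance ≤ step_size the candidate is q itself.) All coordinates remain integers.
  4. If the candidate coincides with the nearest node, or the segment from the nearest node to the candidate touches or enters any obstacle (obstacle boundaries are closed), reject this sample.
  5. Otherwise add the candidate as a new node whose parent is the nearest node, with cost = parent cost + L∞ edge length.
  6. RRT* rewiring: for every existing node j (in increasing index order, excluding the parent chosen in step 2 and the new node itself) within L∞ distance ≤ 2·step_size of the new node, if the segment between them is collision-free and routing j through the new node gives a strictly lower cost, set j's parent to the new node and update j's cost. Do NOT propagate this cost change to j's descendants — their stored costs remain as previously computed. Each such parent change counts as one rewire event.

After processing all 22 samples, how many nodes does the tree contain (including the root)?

1. q=(12,33) nearest=0 d=31 new=(5,7) → add node 1 parent=0 cost=5
2. q=(4,29) nearest=1 d=22 new=(4,12) → add node 2 parent=1 cost=10
3. q=(5,14) nearest=2 d=2 new=(5,14) → blocked by [3,7]×[13,21], reject
4. q=(9,11) nearest=1 d=4 new=(9,11) → add node 3 parent=1 cost=9
5. q=(4,10) nearest=2 d=2 new=(4,10) → add node 4 parent=2 cost=12
6. q=(11,1) nearest=1 d=6 new=(10,2) → add node 5 parent=1 cost=10
7. q=(6,21) nearest=2 d=9 new=(6,17) → blocked by [3,7]×[13,21], reject
8. q=(17,0) nearest=5 d=7 new=(15,0) → add node 6 parent=5 cost=15
9. q=(14,7) nearest=3 d=5 new=(14,7) → add node 7 parent=3 cost=14
10. q=(6,2) nearest=5 d=4 new=(6,2) → add node 8 parent=5 cost=14
11. q=(13,9) nearest=7 d=2 new=(13,9) → add node 9 parent=7 cost=16
12. q=(18,18) nearest=3 d=9 new=(14,16) → blocked by [13,15]×[11,16], reject
13. q=(2,24) nearest=2 d=12 new=(2,17) → blocked by [3,7]×[13,21], reject
14. q=(3,30) nearest=2 d=18 new=(3,17) → blocked by [3,7]×[13,21], reject
15. q=(21,17) nearest=9 d=8 new=(18,14) → blocked by [13,15]×[11,16], reject
16. q=(21,36) nearest=2 d=24 new=(9,17) → blocked by [8,13]×[12,20], reject
17. q=(21,35) nearest=2 d=23 new=(9,17) → blocked by [8,13]×[12,20], reject
18. q=(17,1) nearest=6 d=2 new=(17,1) → add node 10 parent=6 cost=17
19. q=(12,7) nearest=7 d=2 new=(12,7) → add node 11 parent=7 cost=16
20. q=(4,28) nearest=2 d=16 new=(4,17) → blocked by [3,7]×[13,21], reject
21. q=(5,0) nearest=8 d=2 new=(5,0) → add node 12 parent=8 cost=16
22. q=(8,6) nearest=1 d=3 new=(8,6) → add node 13 parent=1 cost=8; rewire 8→13 (12<14); rewire 9→13 (13<16); rewire 11→13 (12<16); rewire 12→13 (14<16)

Node count: 14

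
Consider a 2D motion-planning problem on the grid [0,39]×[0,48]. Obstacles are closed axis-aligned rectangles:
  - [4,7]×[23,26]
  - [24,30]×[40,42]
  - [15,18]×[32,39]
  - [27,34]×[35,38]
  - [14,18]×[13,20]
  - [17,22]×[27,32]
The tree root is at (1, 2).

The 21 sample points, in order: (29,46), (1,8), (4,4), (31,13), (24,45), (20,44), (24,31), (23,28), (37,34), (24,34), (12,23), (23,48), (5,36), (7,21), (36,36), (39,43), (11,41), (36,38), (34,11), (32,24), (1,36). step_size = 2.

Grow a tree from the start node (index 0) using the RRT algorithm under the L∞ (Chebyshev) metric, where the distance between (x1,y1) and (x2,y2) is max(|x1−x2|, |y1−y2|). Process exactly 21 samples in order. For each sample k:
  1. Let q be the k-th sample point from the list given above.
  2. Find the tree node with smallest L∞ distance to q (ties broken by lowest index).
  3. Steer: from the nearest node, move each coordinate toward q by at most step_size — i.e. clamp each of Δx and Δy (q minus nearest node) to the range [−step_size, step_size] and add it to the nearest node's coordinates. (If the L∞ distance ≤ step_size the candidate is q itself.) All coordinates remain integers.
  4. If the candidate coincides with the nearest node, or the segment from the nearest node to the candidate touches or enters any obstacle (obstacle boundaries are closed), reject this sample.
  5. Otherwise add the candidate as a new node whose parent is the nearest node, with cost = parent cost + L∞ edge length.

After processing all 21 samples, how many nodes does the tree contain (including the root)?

Node count: 20

1. q=(29,46) nearest=0 d=44 new=(3,4) → add node 1 parent=0 cost=2
2. q=(1,8) nearest=1 d=4 new=(1,6) → add node 2 parent=1 cost=4
3. q=(4,4) nearest=1 d=1 new=(4,4) → add node 3 parent=1 cost=3
4. q=(31,13) nearest=3 d=27 new=(6,6) → add node 4 parent=3 cost=5
5. q=(24,45) nearest=2 d=39 new=(3,8) → add node 5 parent=2 cost=6
6. q=(20,44) nearest=5 d=36 new=(5,10) → add node 6 parent=5 cost=8
7. q=(24,31) nearest=6 d=21 new=(7,12) → add node 7 parent=6 cost=10
8. q=(23,28) nearest=7 d=16 new=(9,14) → add node 8 parent=7 cost=12
9. q=(37,34) nearest=8 d=28 new=(11,16) → add node 9 parent=8 cost=14
10. q=(24,34) nearest=9 d=18 new=(13,18) → add node 10 parent=9 cost=16
11. q=(12,23) nearest=10 d=5 new=(12,20) → add node 11 parent=10 cost=18
12. q=(23,48) nearest=11 d=28 new=(14,22) → add node 12 parent=11 cost=20
13. q=(5,36) nearest=12 d=14 new=(12,24) → add node 13 parent=12 cost=22
14. q=(7,21) nearest=9 d=5 new=(9,18) → add node 14 parent=9 cost=16
15. q=(36,36) nearest=12 d=22 new=(16,24) → add node 15 parent=12 cost=22
16. q=(39,43) nearest=15 d=23 new=(18,26) → add node 16 parent=15 cost=24
17. q=(11,41) nearest=16 d=15 new=(16,28) → blocked by [17,22]×[27,32], reject
18. q=(36,38) nearest=16 d=18 new=(20,28) → blocked by [17,22]×[27,32], reject
19. q=(34,11) nearest=16 d=16 new=(20,24) → add node 17 parent=16 cost=26
20. q=(32,24) nearest=17 d=12 new=(22,24) → add node 18 parent=17 cost=28
21. q=(1,36) nearest=13 d=12 new=(10,26) → add node 19 parent=13 cost=24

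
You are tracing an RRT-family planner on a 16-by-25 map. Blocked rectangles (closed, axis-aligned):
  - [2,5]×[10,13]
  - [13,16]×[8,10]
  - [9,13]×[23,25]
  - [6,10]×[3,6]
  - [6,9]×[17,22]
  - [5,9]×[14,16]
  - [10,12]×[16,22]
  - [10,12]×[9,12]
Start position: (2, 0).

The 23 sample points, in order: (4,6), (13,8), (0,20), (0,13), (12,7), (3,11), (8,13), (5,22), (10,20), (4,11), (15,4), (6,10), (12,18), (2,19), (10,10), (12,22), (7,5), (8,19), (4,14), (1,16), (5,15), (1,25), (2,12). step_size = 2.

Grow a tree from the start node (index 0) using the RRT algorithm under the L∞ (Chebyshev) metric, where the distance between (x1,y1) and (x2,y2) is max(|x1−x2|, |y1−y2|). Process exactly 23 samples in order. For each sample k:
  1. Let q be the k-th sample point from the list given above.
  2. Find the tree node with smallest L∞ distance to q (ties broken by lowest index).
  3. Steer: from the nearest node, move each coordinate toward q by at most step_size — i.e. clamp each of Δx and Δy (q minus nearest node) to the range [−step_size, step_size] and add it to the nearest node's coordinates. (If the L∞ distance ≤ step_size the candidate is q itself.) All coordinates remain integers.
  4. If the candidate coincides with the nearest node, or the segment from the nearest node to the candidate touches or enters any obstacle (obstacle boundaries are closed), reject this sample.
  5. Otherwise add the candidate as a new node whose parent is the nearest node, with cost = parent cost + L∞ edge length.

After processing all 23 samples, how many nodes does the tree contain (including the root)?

Node count: 7

1. q=(4,6) nearest=0 d=6 new=(4,2) → add node 1 parent=0 cost=2
2. q=(13,8) nearest=1 d=9 new=(6,4) → blocked by [6,10]×[3,6], reject
3. q=(0,20) nearest=1 d=18 new=(2,4) → add node 2 parent=1 cost=4
4. q=(0,13) nearest=2 d=9 new=(0,6) → add node 3 parent=2 cost=6
5. q=(12,7) nearest=1 d=8 new=(6,4) → blocked by [6,10]×[3,6], reject
6. q=(3,11) nearest=3 d=5 new=(2,8) → add node 4 parent=3 cost=8
7. q=(8,13) nearest=4 d=6 new=(4,10) → blocked by [2,5]×[10,13], reject
8. q=(5,22) nearest=4 d=14 new=(4,10) → blocked by [2,5]×[10,13], reject
9. q=(10,20) nearest=4 d=12 new=(4,10) → blocked by [2,5]×[10,13], reject
10. q=(4,11) nearest=4 d=3 new=(4,10) → blocked by [2,5]×[10,13], reject
11. q=(15,4) nearest=1 d=11 new=(6,4) → blocked by [6,10]×[3,6], reject
12. q=(6,10) nearest=4 d=4 new=(4,10) → blocked by [2,5]×[10,13], reject
13. q=(12,18) nearest=4 d=10 new=(4,10) → blocked by [2,5]×[10,13], reject
14. q=(2,19) nearest=4 d=11 new=(2,10) → blocked by [2,5]×[10,13], reject
15. q=(10,10) nearest=1 d=8 new=(6,4) → blocked by [6,10]×[3,6], reject
16. q=(12,22) nearest=4 d=14 new=(4,10) → blocked by [2,5]×[10,13], reject
17. q=(7,5) nearest=1 d=3 new=(6,4) → blocked by [6,10]×[3,6], reject
18. q=(8,19) nearest=4 d=11 new=(4,10) → blocked by [2,5]×[10,13], reject
19. q=(4,14) nearest=4 d=6 new=(4,10) → blocked by [2,5]×[10,13], reject
20. q=(1,16) nearest=4 d=8 new=(1,10) → add node 5 parent=4 cost=10
21. q=(5,15) nearest=5 d=5 new=(3,12) → blocked by [2,5]×[10,13], reject
22. q=(1,25) nearest=5 d=15 new=(1,12) → add node 6 parent=5 cost=12
23. q=(2,12) nearest=6 d=1 new=(2,12) → blocked by [2,5]×[10,13], reject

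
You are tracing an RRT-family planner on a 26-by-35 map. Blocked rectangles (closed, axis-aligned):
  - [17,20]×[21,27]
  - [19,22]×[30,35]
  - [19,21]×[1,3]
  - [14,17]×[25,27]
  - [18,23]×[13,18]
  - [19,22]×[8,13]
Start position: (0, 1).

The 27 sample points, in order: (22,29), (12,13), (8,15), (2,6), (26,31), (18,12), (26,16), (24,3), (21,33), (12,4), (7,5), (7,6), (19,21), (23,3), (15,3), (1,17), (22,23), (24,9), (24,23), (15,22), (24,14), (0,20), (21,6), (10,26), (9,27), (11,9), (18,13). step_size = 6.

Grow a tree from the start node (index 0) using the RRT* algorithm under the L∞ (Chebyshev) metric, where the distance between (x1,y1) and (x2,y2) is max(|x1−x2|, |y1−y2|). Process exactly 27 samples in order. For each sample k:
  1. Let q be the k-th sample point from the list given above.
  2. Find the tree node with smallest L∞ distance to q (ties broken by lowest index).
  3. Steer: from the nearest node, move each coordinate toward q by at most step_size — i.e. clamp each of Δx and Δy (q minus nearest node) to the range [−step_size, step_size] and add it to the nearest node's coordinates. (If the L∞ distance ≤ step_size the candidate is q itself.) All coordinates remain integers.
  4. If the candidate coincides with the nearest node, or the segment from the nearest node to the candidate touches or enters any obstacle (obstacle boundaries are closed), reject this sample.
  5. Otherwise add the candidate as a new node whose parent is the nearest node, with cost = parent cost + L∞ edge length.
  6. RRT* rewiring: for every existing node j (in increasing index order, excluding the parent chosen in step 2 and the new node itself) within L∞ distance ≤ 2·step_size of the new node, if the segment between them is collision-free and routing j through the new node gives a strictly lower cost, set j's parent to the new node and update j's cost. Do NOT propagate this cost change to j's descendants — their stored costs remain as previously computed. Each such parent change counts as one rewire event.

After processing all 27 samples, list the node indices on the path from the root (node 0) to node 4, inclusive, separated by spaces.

1. q=(22,29) nearest=0 d=28 new=(6,7) → add node 1 parent=0 cost=6
2. q=(12,13) nearest=1 d=6 new=(12,13) → add node 2 parent=1 cost=12
3. q=(8,15) nearest=2 d=4 new=(8,15) → add node 3 parent=2 cost=16
4. q=(2,6) nearest=1 d=4 new=(2,6) → add node 4 parent=1 cost=10
5. q=(26,31) nearest=2 d=18 new=(18,19) → add node 5 parent=2 cost=18
6. q=(18,12) nearest=2 d=6 new=(18,12) → add node 6 parent=2 cost=18
7. q=(26,16) nearest=5 d=8 new=(24,16) → blocked by [18,23]×[13,18], reject
8. q=(24,3) nearest=6 d=9 new=(24,6) → blocked by [19,22]×[8,13], reject
9. q=(21,33) nearest=5 d=14 new=(21,25) → blocked by [17,20]×[21,27], reject
10. q=(12,4) nearest=1 d=6 new=(12,4) → add node 7 parent=1 cost=12
11. q=(7,5) nearest=1 d=2 new=(7,5) → add node 8 parent=1 cost=8
12. q=(7,6) nearest=1 d=1 new=(7,6) → add node 9 parent=1 cost=7
13. q=(19,21) nearest=5 d=2 new=(19,21) → blocked by [17,20]×[21,27], reject
14. q=(23,3) nearest=6 d=9 new=(23,6) → blocked by [19,22]×[8,13], reject
15. q=(15,3) nearest=7 d=3 new=(15,3) → add node 10 parent=7 cost=15
16. q=(1,17) nearest=3 d=7 new=(2,17) → add node 11 parent=3 cost=22
17. q=(22,23) nearest=5 d=4 new=(22,23) → blocked by [17,20]×[21,27], reject
18. q=(24,9) nearest=6 d=6 new=(24,9) → blocked by [19,22]×[8,13], reject
19. q=(24,23) nearest=5 d=6 new=(24,23) → add node 12 parent=5 cost=24
20. q=(15,22) nearest=5 d=3 new=(15,22) → add node 13 parent=5 cost=21
21. q=(24,14) nearest=5 d=6 new=(24,14) → blocked by [18,23]×[13,18], reject
22. q=(0,20) nearest=11 d=3 new=(0,20) → add node 14 parent=11 cost=25
23. q=(21,6) nearest=6 d=6 new=(21,6) → blocked by [19,22]×[8,13], reject
24. q=(10,26) nearest=13 d=5 new=(10,26) → add node 15 parent=13 cost=26
25. q=(9,27) nearest=15 d=1 new=(9,27) → add node 16 parent=15 cost=27
26. q=(11,9) nearest=2 d=4 new=(11,9) → add node 17 parent=2 cost=16
27. q=(18,13) nearest=6 d=1 new=(18,13) → blocked by [18,23]×[13,18], reject

Path: 0 1 4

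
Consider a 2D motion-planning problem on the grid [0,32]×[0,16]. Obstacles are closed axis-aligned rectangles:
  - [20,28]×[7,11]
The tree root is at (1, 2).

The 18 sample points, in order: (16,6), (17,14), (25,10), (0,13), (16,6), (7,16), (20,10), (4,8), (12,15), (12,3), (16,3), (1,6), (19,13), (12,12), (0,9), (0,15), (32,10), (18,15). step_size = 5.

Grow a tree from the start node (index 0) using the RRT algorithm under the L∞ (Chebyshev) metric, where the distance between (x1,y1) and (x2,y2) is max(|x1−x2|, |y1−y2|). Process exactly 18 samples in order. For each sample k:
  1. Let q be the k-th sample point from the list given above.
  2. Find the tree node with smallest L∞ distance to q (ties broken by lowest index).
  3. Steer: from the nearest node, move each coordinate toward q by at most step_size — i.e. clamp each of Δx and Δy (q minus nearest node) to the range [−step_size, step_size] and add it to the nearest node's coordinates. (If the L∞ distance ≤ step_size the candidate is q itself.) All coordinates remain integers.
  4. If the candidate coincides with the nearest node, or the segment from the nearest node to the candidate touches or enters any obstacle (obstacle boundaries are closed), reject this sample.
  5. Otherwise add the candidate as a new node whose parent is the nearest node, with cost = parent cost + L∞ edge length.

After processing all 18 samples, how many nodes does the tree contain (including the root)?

Node count: 17

1. q=(16,6) nearest=0 d=15 new=(6,6) → add node 1 parent=0 cost=5
2. q=(17,14) nearest=1 d=11 new=(11,11) → add node 2 parent=1 cost=10
3. q=(25,10) nearest=2 d=14 new=(16,10) → add node 3 parent=2 cost=15
4. q=(0,13) nearest=1 d=7 new=(1,11) → add node 4 parent=1 cost=10
5. q=(16,6) nearest=3 d=4 new=(16,6) → add node 5 parent=3 cost=19
6. q=(7,16) nearest=2 d=5 new=(7,16) → add node 6 parent=2 cost=15
7. q=(20,10) nearest=3 d=4 new=(20,10) → blocked by [20,28]×[7,11], reject
8. q=(4,8) nearest=1 d=2 new=(4,8) → add node 7 parent=1 cost=7
9. q=(12,15) nearest=2 d=4 new=(12,15) → add node 8 parent=2 cost=14
10. q=(12,3) nearest=5 d=4 new=(12,3) → add node 9 parent=5 cost=23
11. q=(16,3) nearest=5 d=3 new=(16,3) → add node 10 parent=5 cost=22
12. q=(1,6) nearest=7 d=3 new=(1,6) → add node 11 parent=7 cost=10
13. q=(19,13) nearest=3 d=3 new=(19,13) → add node 12 parent=3 cost=18
14. q=(12,12) nearest=2 d=1 new=(12,12) → add node 13 parent=2 cost=11
15. q=(0,9) nearest=4 d=2 new=(0,9) → add node 14 parent=4 cost=12
16. q=(0,15) nearest=4 d=4 new=(0,15) → add node 15 parent=4 cost=14
17. q=(32,10) nearest=12 d=13 new=(24,10) → blocked by [20,28]×[7,11], reject
18. q=(18,15) nearest=12 d=2 new=(18,15) → add node 16 parent=12 cost=20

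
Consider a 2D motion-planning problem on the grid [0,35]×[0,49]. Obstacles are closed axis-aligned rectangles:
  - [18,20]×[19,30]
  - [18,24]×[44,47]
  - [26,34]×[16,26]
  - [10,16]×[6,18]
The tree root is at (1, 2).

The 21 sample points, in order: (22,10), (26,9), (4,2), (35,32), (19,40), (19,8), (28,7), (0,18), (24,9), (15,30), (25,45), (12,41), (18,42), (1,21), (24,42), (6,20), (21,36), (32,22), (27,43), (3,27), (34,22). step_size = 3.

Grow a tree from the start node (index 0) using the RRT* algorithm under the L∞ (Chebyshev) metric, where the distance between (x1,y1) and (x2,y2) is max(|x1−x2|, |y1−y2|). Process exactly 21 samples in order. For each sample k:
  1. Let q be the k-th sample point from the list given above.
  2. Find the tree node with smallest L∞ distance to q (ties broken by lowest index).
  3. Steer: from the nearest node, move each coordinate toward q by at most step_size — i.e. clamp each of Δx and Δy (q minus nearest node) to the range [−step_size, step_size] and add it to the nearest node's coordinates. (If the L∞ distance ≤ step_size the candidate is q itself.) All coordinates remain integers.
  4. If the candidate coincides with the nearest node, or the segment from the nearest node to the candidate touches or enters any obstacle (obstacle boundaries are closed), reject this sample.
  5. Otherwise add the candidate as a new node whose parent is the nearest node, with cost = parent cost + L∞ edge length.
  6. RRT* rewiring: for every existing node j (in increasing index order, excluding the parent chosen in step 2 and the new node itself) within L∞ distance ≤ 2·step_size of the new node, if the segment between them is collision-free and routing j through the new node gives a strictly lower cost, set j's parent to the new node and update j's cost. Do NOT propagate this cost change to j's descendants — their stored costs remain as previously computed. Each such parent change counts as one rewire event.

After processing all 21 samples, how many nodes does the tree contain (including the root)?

1. q=(22,10) nearest=0 d=21 new=(4,5) → add node 1 parent=0 cost=3
2. q=(26,9) nearest=1 d=22 new=(7,8) → add node 2 parent=1 cost=6
3. q=(4,2) nearest=0 d=3 new=(4,2) → add node 3 parent=0 cost=3
4. q=(35,32) nearest=2 d=28 new=(10,11) → blocked by [10,16]×[6,18], reject
5. q=(19,40) nearest=2 d=32 new=(10,11) → blocked by [10,16]×[6,18], reject
6. q=(19,8) nearest=2 d=12 new=(10,8) → blocked by [10,16]×[6,18], reject
7. q=(28,7) nearest=2 d=21 new=(10,7) → blocked by [10,16]×[6,18], reject
8. q=(0,18) nearest=2 d=10 new=(4,11) → add node 4 parent=2 cost=9
9. q=(24,9) nearest=2 d=17 new=(10,9) → blocked by [10,16]×[6,18], reject
10. q=(15,30) nearest=4 d=19 new=(7,14) → add node 5 parent=4 cost=12
11. q=(25,45) nearest=5 d=31 new=(10,17) → blocked by [10,16]×[6,18], reject
12. q=(12,41) nearest=5 d=27 new=(10,17) → blocked by [10,16]×[6,18], reject
13. q=(18,42) nearest=5 d=28 new=(10,17) → blocked by [10,16]×[6,18], reject
14. q=(1,21) nearest=5 d=7 new=(4,17) → add node 6 parent=5 cost=15
15. q=(24,42) nearest=6 d=25 new=(7,20) → add node 7 parent=6 cost=18
16. q=(6,20) nearest=7 d=1 new=(6,20) → add node 8 parent=7 cost=19
17. q=(21,36) nearest=7 d=16 new=(10,23) → add node 9 parent=7 cost=21
18. q=(32,22) nearest=9 d=22 new=(13,22) → add node 10 parent=9 cost=24
19. q=(27,43) nearest=9 d=20 new=(13,26) → add node 11 parent=9 cost=24
20. q=(3,27) nearest=7 d=7 new=(4,23) → add node 12 parent=7 cost=21
21. q=(34,22) nearest=10 d=21 new=(16,22) → add node 13 parent=10 cost=27

Node count: 14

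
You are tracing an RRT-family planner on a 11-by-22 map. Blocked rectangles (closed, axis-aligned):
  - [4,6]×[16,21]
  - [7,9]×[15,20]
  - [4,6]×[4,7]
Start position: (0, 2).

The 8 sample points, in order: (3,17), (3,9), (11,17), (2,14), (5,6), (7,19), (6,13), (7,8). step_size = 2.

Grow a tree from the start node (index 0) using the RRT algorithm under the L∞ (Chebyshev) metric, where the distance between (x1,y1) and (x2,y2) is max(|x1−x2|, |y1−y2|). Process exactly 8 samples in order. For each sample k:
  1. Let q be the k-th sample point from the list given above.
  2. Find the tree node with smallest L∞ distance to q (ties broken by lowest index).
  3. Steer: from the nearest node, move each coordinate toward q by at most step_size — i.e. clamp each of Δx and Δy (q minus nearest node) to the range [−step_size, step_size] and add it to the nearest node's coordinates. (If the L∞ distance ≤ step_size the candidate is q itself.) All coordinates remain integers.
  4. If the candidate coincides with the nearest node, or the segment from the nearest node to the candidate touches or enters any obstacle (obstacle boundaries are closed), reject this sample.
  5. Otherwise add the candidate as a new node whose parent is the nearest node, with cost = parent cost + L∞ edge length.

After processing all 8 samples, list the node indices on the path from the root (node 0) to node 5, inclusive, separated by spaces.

1. q=(3,17) nearest=0 d=15 new=(2,4) → add node 1 parent=0 cost=2
2. q=(3,9) nearest=1 d=5 new=(3,6) → add node 2 parent=1 cost=4
3. q=(11,17) nearest=2 d=11 new=(5,8) → blocked by [4,6]×[4,7], reject
4. q=(2,14) nearest=2 d=8 new=(2,8) → add node 3 parent=2 cost=6
5. q=(5,6) nearest=2 d=2 new=(5,6) → blocked by [4,6]×[4,7], reject
6. q=(7,19) nearest=3 d=11 new=(4,10) → add node 4 parent=3 cost=8
7. q=(6,13) nearest=4 d=3 new=(6,12) → add node 5 parent=4 cost=10
8. q=(7,8) nearest=4 d=3 new=(6,8) → add node 6 parent=4 cost=10

Path: 0 1 2 3 4 5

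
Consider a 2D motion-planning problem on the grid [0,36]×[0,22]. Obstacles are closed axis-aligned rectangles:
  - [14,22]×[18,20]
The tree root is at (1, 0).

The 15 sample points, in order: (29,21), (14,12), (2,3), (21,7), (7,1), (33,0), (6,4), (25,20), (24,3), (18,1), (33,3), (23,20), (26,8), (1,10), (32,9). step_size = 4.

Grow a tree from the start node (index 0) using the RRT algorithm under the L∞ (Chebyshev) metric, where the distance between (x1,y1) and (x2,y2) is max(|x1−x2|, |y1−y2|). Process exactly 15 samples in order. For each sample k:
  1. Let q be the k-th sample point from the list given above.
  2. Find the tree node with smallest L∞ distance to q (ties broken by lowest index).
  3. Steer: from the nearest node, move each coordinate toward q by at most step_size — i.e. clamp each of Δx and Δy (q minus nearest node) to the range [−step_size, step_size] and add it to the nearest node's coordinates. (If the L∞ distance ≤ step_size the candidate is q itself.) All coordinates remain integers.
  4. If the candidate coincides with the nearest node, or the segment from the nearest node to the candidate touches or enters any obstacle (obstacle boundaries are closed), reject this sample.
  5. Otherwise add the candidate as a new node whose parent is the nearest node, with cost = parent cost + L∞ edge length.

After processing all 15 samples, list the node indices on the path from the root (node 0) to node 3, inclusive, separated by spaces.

1. q=(29,21) nearest=0 d=28 new=(5,4) → add node 1 parent=0 cost=4
2. q=(14,12) nearest=1 d=9 new=(9,8) → add node 2 parent=1 cost=8
3. q=(2,3) nearest=0 d=3 new=(2,3) → add node 3 parent=0 cost=3
4. q=(21,7) nearest=2 d=12 new=(13,7) → add node 4 parent=2 cost=12
5. q=(7,1) nearest=1 d=3 new=(7,1) → add node 5 parent=1 cost=7
6. q=(33,0) nearest=4 d=20 new=(17,3) → add node 6 parent=4 cost=16
7. q=(6,4) nearest=1 d=1 new=(6,4) → add node 7 parent=1 cost=5
8. q=(25,20) nearest=4 d=13 new=(17,11) → add node 8 parent=4 cost=16
9. q=(24,3) nearest=6 d=7 new=(21,3) → add node 9 parent=6 cost=20
10. q=(18,1) nearest=6 d=2 new=(18,1) → add node 10 parent=6 cost=18
11. q=(33,3) nearest=9 d=12 new=(25,3) → add node 11 parent=9 cost=24
12. q=(23,20) nearest=8 d=9 new=(21,15) → add node 12 parent=8 cost=20
13. q=(26,8) nearest=9 d=5 new=(25,7) → add node 13 parent=9 cost=24
14. q=(1,10) nearest=1 d=6 new=(1,8) → add node 14 parent=1 cost=8
15. q=(32,9) nearest=11 d=7 new=(29,7) → add node 15 parent=11 cost=28

Path: 0 3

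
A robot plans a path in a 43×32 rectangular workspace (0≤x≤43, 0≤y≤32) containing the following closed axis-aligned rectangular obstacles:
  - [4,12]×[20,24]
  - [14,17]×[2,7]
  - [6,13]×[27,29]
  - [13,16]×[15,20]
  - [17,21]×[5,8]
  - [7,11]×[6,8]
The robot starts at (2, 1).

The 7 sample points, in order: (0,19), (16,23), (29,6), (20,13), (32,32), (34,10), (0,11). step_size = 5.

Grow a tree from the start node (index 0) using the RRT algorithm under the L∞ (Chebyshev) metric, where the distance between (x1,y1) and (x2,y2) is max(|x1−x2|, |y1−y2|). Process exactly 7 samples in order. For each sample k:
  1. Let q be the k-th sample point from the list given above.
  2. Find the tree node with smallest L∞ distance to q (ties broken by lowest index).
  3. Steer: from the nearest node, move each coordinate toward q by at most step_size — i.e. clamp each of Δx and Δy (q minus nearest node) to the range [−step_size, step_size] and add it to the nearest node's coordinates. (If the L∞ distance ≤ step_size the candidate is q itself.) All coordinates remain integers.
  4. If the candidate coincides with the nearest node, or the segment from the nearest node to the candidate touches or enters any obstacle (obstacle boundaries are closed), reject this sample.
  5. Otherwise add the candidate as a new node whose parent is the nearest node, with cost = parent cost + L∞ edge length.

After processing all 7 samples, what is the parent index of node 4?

Parent of node 4: 3

1. q=(0,19) nearest=0 d=18 new=(0,6) → add node 1 parent=0 cost=5
2. q=(16,23) nearest=1 d=17 new=(5,11) → add node 2 parent=1 cost=10
3. q=(29,6) nearest=2 d=24 new=(10,6) → blocked by [7,11]×[6,8], reject
4. q=(20,13) nearest=2 d=15 new=(10,13) → add node 3 parent=2 cost=15
5. q=(32,32) nearest=3 d=22 new=(15,18) → blocked by [13,16]×[15,20], reject
6. q=(34,10) nearest=3 d=24 new=(15,10) → add node 4 parent=3 cost=20
7. q=(0,11) nearest=1 d=5 new=(0,11) → add node 5 parent=1 cost=10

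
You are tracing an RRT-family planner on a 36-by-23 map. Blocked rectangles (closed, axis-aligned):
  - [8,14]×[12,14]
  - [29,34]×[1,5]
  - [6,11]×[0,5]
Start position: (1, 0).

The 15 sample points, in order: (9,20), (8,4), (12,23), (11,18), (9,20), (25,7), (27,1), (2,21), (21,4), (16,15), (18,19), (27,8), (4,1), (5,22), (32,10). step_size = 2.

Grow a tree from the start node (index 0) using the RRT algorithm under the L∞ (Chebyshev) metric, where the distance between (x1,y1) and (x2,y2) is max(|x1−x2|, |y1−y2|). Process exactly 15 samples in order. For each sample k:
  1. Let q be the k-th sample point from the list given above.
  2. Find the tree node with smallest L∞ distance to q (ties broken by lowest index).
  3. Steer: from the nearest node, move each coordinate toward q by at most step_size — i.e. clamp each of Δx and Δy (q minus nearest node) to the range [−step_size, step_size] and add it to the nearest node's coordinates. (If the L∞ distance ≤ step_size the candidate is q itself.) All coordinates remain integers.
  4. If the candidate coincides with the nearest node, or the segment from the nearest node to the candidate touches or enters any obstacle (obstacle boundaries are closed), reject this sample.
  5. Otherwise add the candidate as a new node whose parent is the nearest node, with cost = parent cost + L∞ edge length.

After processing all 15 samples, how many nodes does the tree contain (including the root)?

1. q=(9,20) nearest=0 d=20 new=(3,2) → add node 1 parent=0 cost=2
2. q=(8,4) nearest=1 d=5 new=(5,4) → add node 2 parent=1 cost=4
3. q=(12,23) nearest=2 d=19 new=(7,6) → blocked by [6,11]×[0,5], reject
4. q=(11,18) nearest=2 d=14 new=(7,6) → blocked by [6,11]×[0,5], reject
5. q=(9,20) nearest=2 d=16 new=(7,6) → blocked by [6,11]×[0,5], reject
6. q=(25,7) nearest=2 d=20 new=(7,6) → blocked by [6,11]×[0,5], reject
7. q=(27,1) nearest=2 d=22 new=(7,2) → blocked by [6,11]×[0,5], reject
8. q=(2,21) nearest=2 d=17 new=(3,6) → add node 3 parent=2 cost=6
9. q=(21,4) nearest=2 d=16 new=(7,4) → blocked by [6,11]×[0,5], reject
10. q=(16,15) nearest=2 d=11 new=(7,6) → blocked by [6,11]×[0,5], reject
11. q=(18,19) nearest=2 d=15 new=(7,6) → blocked by [6,11]×[0,5], reject
12. q=(27,8) nearest=2 d=22 new=(7,6) → blocked by [6,11]×[0,5], reject
13. q=(4,1) nearest=1 d=1 new=(4,1) → add node 4 parent=1 cost=3
14. q=(5,22) nearest=3 d=16 new=(5,8) → add node 5 parent=3 cost=8
15. q=(32,10) nearest=2 d=27 new=(7,6) → blocked by [6,11]×[0,5], reject

Node count: 6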